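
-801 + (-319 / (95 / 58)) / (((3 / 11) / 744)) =-50549551 / 95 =-532100.54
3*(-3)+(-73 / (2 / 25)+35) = -1773 / 2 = -886.50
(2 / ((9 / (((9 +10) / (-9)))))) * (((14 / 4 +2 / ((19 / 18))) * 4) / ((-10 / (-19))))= -1558 / 81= -19.23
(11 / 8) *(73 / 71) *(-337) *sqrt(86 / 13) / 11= -24601 *sqrt(1118) / 7384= -111.40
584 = 584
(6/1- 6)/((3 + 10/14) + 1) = 0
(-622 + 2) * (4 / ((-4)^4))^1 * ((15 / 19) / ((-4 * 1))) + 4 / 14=18707 / 8512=2.20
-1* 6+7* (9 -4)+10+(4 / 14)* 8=289 / 7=41.29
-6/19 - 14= -272/19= -14.32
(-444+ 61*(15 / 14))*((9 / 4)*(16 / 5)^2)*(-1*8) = 12213504 / 175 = 69791.45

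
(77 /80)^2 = 5929 /6400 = 0.93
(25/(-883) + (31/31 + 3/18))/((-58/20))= -30155/76821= -0.39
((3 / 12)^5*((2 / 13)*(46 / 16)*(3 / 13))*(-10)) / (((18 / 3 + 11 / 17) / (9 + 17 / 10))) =-125511 / 78221312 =-0.00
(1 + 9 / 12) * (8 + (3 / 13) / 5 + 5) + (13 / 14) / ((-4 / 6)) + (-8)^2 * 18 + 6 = 2146577 / 1820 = 1179.44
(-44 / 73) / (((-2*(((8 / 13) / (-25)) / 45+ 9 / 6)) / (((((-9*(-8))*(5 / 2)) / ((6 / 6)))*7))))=810810000 / 3201707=253.24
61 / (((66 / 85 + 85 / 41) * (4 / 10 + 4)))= 1062925 / 218482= 4.87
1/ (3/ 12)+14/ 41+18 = 916/ 41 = 22.34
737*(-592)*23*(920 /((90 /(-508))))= 468995386112 /9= 52110598456.89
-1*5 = -5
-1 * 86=-86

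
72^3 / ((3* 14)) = 8886.86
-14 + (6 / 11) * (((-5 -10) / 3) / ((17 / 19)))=-3188 / 187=-17.05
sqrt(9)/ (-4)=-3/ 4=-0.75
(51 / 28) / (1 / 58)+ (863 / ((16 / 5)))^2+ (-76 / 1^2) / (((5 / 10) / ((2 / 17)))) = 2218361311 / 30464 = 72819.11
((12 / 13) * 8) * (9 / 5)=864 / 65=13.29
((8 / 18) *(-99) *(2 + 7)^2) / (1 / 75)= -267300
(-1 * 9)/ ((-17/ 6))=54/ 17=3.18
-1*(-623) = 623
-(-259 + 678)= -419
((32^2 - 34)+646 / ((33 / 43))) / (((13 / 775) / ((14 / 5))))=131172160 / 429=305762.61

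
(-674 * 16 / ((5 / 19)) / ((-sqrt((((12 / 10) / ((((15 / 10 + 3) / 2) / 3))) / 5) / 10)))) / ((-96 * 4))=-6403 * sqrt(5) / 24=-596.56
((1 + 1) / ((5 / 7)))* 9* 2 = 252 / 5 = 50.40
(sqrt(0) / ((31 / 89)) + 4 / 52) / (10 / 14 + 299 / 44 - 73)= -0.00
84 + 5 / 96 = 8069 / 96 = 84.05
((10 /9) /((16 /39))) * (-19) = -1235 /24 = -51.46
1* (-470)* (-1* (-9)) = -4230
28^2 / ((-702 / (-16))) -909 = -891.13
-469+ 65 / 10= -925 / 2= -462.50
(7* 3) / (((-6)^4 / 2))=7 / 216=0.03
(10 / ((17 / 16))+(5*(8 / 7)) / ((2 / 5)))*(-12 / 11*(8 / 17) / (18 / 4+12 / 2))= -180480 / 155771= -1.16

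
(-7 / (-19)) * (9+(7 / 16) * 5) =1253 / 304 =4.12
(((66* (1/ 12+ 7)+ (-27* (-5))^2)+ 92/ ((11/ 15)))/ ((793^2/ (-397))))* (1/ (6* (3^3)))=-164356015/ 2241217836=-0.07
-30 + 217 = 187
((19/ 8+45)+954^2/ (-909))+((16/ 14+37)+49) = -4902111/ 5656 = -866.71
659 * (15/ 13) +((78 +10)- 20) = 10769/ 13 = 828.38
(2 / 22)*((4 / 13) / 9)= 4 / 1287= 0.00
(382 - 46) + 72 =408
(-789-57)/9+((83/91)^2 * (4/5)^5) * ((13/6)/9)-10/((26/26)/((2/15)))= -5120341582/53746875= -95.27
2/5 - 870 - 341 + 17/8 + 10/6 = -144817/120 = -1206.81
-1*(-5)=5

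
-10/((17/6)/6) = -360/17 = -21.18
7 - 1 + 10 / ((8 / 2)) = 17 / 2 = 8.50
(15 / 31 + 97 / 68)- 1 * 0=4027 / 2108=1.91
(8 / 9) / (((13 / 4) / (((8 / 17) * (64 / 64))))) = 256 / 1989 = 0.13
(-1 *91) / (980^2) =-13 / 137200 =-0.00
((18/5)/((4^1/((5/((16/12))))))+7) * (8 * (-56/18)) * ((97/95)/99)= -225428/84645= -2.66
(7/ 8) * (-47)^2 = 15463/ 8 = 1932.88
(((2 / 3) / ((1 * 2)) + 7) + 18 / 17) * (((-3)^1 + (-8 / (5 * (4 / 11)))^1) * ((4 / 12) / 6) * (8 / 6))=-31672 / 6885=-4.60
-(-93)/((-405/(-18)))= 62/15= 4.13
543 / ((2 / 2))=543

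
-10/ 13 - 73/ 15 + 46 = 7871/ 195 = 40.36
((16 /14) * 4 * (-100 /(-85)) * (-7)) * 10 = -6400 /17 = -376.47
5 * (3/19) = 15/19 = 0.79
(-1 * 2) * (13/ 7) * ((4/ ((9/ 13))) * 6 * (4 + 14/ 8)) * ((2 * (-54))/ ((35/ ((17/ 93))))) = 3171792/ 7595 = 417.62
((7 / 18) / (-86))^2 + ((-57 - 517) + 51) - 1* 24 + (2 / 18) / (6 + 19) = -32769189719 / 59907600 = -547.00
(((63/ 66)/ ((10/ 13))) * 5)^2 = 74529/ 1936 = 38.50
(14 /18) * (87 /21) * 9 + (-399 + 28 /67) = -369.58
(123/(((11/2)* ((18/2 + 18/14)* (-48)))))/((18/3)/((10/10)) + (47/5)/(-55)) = -1025/131904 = -0.01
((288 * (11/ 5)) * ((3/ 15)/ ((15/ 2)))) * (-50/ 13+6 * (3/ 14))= -492096/ 11375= -43.26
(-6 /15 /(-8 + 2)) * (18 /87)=2 /145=0.01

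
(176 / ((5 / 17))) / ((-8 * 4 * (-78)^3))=0.00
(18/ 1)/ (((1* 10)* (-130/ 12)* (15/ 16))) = -288/ 1625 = -0.18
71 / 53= 1.34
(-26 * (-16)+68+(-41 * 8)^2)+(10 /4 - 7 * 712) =206173 /2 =103086.50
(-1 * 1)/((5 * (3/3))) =-1/5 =-0.20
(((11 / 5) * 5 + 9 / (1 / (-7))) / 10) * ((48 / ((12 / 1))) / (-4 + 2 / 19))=988 / 185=5.34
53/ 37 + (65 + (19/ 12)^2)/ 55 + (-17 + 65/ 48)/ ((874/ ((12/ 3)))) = 331444259/ 128058480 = 2.59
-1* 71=-71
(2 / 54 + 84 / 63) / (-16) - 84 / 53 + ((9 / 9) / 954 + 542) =12371407 / 22896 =540.33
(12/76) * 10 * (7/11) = 210/209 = 1.00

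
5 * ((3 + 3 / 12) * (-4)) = -65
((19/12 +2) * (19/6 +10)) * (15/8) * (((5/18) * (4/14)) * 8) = 84925/1512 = 56.17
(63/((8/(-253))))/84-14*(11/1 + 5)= -7927/32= -247.72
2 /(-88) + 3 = 131 /44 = 2.98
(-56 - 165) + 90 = -131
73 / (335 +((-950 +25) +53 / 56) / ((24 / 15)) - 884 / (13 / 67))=-32704 / 2149743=-0.02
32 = 32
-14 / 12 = -7 / 6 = -1.17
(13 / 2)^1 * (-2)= -13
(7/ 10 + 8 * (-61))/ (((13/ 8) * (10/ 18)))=-175428/ 325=-539.78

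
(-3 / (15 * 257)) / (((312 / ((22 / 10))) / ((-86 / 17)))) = 473 / 17039100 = 0.00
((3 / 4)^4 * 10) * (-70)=-221.48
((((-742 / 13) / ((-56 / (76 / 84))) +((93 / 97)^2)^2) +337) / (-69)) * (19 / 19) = -32749965790583 / 6670504264788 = -4.91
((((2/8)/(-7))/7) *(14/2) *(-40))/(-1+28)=10/189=0.05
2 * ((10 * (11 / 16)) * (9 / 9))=55 / 4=13.75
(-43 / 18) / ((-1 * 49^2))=43 / 43218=0.00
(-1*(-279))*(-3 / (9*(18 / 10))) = -51.67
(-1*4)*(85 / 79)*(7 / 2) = -1190 / 79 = -15.06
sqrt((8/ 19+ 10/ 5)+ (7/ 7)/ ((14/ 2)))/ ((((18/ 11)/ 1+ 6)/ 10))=2.10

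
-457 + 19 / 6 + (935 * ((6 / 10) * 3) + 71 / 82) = 151294 / 123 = 1230.03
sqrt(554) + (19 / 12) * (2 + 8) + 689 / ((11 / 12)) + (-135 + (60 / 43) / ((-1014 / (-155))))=sqrt(554) + 303448681 / 479622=656.22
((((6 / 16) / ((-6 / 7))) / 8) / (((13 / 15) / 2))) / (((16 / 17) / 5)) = -8925 / 13312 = -0.67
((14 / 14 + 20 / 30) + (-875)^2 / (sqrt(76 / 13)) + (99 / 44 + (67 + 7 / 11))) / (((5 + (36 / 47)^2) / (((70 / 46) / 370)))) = 233.16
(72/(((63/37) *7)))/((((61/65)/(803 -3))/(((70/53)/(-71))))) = -153920000/1606801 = -95.79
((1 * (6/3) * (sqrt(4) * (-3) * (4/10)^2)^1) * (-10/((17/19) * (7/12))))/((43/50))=218880/5117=42.78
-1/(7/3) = -3/7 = -0.43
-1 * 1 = -1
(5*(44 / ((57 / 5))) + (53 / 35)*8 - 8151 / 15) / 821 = -204283 / 327579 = -0.62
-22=-22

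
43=43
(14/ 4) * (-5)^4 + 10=4395/ 2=2197.50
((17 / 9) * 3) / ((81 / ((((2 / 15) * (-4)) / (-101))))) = 0.00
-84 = -84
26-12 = 14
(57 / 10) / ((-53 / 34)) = -969 / 265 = -3.66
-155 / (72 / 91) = -14105 / 72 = -195.90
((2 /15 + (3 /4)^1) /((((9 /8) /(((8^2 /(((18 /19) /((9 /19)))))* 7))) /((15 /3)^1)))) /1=23744 /27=879.41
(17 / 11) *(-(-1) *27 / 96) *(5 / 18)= 85 / 704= 0.12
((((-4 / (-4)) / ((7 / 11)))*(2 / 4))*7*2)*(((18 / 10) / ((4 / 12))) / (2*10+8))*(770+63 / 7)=231363 / 140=1652.59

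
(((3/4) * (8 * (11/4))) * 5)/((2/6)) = 495/2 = 247.50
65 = 65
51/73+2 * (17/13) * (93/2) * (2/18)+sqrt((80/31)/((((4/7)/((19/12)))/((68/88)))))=sqrt(23130030)/2046+40460/2847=16.56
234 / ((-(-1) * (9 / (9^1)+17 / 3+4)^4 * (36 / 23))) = 0.01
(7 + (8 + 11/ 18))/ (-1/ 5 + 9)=1405/ 792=1.77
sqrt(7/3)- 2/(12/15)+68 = sqrt(21)/3+131/2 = 67.03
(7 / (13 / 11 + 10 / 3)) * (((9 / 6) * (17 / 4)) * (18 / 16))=106029 / 9536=11.12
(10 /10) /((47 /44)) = 44 /47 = 0.94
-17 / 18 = -0.94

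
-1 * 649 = -649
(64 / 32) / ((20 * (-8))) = -1 / 80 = -0.01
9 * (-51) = -459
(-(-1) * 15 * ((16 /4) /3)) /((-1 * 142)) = -10 /71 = -0.14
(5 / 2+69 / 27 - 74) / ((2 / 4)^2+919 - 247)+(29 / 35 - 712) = -602473961 / 847035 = -711.27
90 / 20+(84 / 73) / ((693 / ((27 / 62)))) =224073 / 49786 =4.50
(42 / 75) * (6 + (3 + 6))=42 / 5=8.40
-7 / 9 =-0.78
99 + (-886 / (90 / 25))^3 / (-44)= 10870463899 / 32076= 338897.12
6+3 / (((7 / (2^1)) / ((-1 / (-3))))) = 44 / 7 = 6.29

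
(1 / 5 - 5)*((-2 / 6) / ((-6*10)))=-2 / 75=-0.03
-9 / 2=-4.50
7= 7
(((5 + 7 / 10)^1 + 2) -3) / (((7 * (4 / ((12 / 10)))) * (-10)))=-141 / 7000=-0.02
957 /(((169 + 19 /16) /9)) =137808 /2723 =50.61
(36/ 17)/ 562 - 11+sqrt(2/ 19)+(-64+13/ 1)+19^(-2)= -61.67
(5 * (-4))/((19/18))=-360/19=-18.95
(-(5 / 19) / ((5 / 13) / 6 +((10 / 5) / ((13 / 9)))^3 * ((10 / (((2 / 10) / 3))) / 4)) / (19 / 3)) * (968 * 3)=-114841584 / 94801849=-1.21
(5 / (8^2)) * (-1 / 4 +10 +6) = 315 / 256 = 1.23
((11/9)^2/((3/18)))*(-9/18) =-121/27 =-4.48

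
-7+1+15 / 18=-31 / 6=-5.17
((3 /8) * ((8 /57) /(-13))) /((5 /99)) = -0.08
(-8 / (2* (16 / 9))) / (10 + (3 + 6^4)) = -9 / 5236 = -0.00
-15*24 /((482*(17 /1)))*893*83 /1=-13341420 /4097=-3256.39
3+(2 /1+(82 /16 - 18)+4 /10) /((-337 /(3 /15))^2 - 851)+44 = 5336142701 /113534960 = 47.00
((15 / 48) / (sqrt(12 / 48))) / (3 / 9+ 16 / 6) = 0.21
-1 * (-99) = 99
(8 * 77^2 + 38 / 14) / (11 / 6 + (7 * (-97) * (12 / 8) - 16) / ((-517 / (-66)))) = -93636126 / 257075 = -364.24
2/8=1/4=0.25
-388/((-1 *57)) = 388/57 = 6.81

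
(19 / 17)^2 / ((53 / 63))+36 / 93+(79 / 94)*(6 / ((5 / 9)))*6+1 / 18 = 56.39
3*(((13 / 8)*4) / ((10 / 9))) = 351 / 20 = 17.55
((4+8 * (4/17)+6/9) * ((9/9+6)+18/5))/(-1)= -17702/255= -69.42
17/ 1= 17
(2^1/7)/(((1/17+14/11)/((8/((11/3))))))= 272/581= 0.47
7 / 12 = 0.58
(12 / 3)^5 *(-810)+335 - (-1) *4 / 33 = -27360461 / 33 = -829104.88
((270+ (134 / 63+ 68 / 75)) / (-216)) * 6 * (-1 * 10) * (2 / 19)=7.98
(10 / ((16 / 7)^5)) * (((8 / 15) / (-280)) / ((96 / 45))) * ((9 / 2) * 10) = -108045 / 16777216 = -0.01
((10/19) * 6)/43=60/817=0.07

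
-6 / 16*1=-3 / 8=-0.38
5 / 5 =1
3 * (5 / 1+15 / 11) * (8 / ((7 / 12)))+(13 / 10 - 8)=28063 / 110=255.12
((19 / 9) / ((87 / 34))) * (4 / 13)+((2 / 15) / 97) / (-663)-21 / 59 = -505453501 / 4951625445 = -0.10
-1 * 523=-523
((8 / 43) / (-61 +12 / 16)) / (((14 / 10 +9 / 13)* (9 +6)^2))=-52 / 7927695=-0.00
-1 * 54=-54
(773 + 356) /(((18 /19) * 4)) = 21451 /72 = 297.93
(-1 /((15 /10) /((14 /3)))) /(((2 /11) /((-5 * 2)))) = 171.11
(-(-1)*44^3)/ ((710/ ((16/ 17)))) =681472/ 6035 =112.92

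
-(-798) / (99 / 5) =1330 / 33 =40.30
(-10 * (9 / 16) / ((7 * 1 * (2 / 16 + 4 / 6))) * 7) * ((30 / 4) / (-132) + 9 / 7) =-102195 / 11704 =-8.73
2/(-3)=-2/3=-0.67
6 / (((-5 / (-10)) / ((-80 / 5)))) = -192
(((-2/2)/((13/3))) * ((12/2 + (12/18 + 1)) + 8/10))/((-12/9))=381/260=1.47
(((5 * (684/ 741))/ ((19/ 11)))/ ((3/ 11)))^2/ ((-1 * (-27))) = 5856400/ 1647243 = 3.56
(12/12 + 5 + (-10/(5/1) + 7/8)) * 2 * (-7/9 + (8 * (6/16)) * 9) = 767/3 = 255.67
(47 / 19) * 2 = 94 / 19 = 4.95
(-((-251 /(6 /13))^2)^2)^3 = -669252313039983983066275700000000.00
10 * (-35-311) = -3460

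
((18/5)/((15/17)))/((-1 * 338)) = -51/4225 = -0.01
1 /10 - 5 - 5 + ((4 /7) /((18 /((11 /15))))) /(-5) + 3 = -65249 /9450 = -6.90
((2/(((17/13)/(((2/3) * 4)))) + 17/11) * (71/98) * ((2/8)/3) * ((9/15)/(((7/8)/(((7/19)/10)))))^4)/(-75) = -4300896/2332287740234375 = -0.00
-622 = -622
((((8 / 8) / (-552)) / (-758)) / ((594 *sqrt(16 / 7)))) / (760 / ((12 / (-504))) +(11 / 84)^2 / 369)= -2009 *sqrt(7) / 63752546759809864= -0.00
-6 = -6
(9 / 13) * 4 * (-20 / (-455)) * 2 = 288 / 1183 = 0.24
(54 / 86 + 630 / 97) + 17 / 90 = 2744717 / 375390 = 7.31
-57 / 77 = -0.74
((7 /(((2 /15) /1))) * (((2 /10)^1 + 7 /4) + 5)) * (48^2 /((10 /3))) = 1261008 /5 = 252201.60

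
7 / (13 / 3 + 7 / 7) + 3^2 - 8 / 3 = 367 / 48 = 7.65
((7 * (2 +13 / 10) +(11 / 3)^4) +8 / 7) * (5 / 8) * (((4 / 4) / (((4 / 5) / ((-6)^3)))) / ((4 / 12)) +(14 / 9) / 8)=-33885319031 / 326592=-103754.28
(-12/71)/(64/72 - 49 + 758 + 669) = -54/440555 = -0.00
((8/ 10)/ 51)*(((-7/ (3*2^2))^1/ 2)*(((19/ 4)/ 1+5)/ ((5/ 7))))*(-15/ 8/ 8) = 637/ 43520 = 0.01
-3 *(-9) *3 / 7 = 81 / 7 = 11.57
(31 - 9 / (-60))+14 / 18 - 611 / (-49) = 391583 / 8820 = 44.40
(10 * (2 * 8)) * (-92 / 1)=-14720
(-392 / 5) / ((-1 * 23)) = 392 / 115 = 3.41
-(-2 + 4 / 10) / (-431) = -8 / 2155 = -0.00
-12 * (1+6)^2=-588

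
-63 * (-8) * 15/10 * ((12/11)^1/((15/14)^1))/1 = 42336/55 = 769.75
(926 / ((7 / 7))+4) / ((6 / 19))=2945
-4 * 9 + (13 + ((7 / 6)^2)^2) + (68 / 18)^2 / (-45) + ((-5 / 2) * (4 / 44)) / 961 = -13233039881 / 616500720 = -21.46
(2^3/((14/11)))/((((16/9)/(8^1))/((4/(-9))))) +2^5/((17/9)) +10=1710/119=14.37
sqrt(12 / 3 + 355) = 18.95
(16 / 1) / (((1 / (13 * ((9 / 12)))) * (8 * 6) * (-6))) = -13 / 24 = -0.54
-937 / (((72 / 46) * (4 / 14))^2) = -24287977 / 5184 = -4685.18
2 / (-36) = -0.06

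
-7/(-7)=1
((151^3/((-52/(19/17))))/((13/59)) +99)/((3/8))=-7716820726/8619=-895326.69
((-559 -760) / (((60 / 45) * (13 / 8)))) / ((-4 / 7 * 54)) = 19.73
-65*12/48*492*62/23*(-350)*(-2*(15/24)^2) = -1084321875/184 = -5893053.67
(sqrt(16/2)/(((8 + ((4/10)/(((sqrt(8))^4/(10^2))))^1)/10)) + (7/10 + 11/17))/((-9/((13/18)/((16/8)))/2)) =-1040* sqrt(2)/5589 -2977/27540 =-0.37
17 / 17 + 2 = 3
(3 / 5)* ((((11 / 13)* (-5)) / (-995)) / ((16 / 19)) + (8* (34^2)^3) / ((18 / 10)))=2557701775484761 / 620880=4119478442.67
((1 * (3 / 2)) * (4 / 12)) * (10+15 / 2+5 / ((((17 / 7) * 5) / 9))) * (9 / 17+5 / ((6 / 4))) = 142037 / 3468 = 40.96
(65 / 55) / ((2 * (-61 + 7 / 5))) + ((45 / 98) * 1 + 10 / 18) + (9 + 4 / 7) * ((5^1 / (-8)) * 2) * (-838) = 28990242755 / 2891196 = 10027.08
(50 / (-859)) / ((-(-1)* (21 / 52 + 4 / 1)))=-2600 / 196711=-0.01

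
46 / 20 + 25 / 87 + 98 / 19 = 128029 / 16530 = 7.75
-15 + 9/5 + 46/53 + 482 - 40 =113862/265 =429.67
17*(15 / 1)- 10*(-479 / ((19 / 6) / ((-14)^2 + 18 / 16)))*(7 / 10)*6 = 1252600.50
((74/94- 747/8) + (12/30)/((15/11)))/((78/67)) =-174381101/2199600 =-79.28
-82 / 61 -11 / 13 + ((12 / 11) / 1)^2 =-95985 / 95953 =-1.00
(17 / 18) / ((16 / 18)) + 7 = 129 / 16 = 8.06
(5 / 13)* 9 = 45 / 13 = 3.46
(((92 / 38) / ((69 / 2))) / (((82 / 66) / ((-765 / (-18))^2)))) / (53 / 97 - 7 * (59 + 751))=-7709075 / 428400923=-0.02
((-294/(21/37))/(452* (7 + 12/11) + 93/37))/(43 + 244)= -30118/61067819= -0.00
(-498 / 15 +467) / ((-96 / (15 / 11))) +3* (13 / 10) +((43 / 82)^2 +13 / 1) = 32582779 / 2958560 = 11.01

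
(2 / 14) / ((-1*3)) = -1 / 21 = -0.05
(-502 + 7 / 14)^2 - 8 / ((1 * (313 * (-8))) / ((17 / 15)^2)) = 70848184981 / 281700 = 251502.25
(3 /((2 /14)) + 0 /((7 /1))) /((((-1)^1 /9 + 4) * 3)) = 9 /5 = 1.80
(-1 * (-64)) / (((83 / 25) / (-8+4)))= -77.11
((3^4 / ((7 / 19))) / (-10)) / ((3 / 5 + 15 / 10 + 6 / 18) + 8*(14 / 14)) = -4617 / 2191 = -2.11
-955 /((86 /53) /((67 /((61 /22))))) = -37303255 /2623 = -14221.60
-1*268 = -268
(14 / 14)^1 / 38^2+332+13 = 498181 / 1444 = 345.00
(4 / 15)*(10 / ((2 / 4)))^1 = 16 / 3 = 5.33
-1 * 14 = -14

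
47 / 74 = 0.64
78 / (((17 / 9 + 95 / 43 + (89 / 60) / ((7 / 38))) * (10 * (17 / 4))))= 845208 / 5595703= 0.15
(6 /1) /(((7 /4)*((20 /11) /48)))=90.51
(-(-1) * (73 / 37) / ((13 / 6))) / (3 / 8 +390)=1168 / 500721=0.00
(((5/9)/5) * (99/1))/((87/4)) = 44/87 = 0.51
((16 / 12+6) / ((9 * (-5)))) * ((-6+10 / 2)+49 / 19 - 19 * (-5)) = -8074 / 513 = -15.74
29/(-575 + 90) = -29/485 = -0.06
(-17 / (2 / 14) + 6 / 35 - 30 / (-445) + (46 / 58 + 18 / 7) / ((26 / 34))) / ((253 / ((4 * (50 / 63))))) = -596892720 / 415956541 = -1.43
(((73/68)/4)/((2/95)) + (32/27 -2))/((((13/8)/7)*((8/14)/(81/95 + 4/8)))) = 2207263261/18139680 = 121.68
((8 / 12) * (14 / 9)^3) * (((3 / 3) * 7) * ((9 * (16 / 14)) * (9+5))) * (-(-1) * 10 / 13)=6146560 / 3159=1945.73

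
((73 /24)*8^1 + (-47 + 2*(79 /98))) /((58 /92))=-142370 /4263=-33.40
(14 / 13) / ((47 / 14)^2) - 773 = -22195497 / 28717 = -772.90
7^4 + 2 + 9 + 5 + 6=2423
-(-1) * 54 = 54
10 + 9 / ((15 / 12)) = 86 / 5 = 17.20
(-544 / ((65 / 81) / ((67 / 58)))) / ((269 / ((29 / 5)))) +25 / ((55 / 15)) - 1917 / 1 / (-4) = 1804808139 / 3846700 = 469.18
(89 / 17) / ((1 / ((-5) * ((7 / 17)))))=-10.78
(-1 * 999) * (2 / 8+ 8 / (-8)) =2997 / 4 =749.25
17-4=13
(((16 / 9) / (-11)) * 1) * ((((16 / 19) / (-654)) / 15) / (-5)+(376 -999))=100.69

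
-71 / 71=-1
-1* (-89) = 89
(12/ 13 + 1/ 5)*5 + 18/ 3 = 151/ 13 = 11.62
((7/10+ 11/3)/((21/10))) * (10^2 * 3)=13100/21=623.81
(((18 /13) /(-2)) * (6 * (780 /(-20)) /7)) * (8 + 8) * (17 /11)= 44064 /77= 572.26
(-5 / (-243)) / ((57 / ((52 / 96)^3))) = 10985 / 191476224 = 0.00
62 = 62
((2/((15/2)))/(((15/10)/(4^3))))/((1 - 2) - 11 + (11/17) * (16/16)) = -8704/8685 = -1.00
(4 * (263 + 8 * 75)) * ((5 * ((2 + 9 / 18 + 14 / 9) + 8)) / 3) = 1872710 / 27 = 69359.63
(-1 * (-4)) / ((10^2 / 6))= 6 / 25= 0.24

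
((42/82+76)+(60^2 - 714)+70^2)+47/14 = 4515009/574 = 7865.87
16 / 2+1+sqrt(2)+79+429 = sqrt(2)+517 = 518.41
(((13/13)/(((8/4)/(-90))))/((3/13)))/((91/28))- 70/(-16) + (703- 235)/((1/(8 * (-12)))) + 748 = -353885/8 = -44235.62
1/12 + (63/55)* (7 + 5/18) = 8.42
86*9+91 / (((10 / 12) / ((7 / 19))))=77352 / 95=814.23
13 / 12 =1.08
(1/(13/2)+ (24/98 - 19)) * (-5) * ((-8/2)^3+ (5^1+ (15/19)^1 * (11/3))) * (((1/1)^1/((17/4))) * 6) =-6858480/931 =-7366.79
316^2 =99856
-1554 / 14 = -111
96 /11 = 8.73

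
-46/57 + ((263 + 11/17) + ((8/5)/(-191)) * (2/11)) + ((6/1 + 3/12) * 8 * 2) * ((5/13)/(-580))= 262.77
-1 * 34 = -34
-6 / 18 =-1 / 3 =-0.33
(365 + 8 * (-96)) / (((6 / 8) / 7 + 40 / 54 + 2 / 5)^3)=-21766091256000 / 104953669813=-207.39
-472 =-472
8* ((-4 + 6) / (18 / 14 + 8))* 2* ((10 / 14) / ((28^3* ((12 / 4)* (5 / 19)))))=19 / 133770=0.00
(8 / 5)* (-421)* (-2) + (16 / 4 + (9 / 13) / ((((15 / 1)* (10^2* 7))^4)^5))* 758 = 839173205748832113652554418265533447265625000000000000000000000000000000000000000379 / 191627056482652565229392221927642822265625000000000000000000000000000000000000000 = 4379.20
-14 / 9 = -1.56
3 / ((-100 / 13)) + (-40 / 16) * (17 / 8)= -2281 / 400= -5.70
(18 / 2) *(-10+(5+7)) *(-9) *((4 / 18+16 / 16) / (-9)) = 22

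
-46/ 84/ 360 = -23/ 15120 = -0.00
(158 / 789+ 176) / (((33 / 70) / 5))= 48657700 / 26037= 1868.79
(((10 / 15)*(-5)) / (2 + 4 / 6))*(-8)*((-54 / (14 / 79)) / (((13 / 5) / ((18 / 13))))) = -1919700 / 1183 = -1622.74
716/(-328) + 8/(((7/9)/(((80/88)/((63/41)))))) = 172479/44198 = 3.90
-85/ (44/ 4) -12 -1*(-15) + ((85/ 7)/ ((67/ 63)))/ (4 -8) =-22351/ 2948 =-7.58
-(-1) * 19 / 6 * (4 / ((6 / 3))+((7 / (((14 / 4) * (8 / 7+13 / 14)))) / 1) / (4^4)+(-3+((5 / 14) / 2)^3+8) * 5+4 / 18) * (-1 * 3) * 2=-1483460093 / 2864736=-517.83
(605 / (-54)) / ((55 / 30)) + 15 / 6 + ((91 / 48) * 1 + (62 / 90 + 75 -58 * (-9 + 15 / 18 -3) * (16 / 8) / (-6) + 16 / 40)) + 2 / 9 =-101731 / 720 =-141.29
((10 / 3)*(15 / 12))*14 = 175 / 3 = 58.33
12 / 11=1.09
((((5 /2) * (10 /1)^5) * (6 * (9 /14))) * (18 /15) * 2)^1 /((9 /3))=5400000 /7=771428.57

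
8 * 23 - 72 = 112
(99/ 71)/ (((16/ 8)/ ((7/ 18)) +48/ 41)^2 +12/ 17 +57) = 15403003/ 1077786603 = 0.01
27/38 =0.71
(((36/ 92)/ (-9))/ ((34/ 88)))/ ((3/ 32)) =-1408/ 1173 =-1.20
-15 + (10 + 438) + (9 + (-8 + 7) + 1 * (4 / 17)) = 7501 / 17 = 441.24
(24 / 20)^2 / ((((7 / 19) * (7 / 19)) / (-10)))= -106.09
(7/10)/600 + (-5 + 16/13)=-293909/78000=-3.77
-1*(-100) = 100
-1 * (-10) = 10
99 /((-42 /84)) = -198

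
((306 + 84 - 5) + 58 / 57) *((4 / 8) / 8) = 22003 / 912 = 24.13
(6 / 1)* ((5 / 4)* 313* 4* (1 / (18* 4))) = 1565 / 12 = 130.42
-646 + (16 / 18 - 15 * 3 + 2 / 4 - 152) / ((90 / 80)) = -66410 / 81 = -819.88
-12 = -12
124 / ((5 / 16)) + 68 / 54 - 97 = 40643 / 135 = 301.06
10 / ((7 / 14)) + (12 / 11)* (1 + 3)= 268 / 11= 24.36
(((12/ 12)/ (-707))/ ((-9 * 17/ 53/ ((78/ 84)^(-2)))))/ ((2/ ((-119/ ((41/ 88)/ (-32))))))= 2.32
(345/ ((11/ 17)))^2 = 34398225/ 121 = 284282.85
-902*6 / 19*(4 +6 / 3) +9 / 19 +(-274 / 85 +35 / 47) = -129877842 / 75905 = -1711.06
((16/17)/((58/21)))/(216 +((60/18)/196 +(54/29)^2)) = 1432368/922562341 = 0.00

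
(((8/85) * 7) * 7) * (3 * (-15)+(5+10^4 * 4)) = 3132864/17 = 184286.12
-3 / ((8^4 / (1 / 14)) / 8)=-3 / 7168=-0.00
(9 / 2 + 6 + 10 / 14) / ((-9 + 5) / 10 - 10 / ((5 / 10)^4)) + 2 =21671 / 11228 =1.93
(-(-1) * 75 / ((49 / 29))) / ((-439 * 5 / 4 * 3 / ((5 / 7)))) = -2900 / 150577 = -0.02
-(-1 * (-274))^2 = -75076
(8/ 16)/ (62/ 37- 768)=-37/ 56708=-0.00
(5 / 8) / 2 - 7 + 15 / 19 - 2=-2401 / 304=-7.90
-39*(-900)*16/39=14400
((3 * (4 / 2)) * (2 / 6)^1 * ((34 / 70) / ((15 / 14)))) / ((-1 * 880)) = -17 / 16500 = -0.00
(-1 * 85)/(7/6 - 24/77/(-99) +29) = -25410/9019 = -2.82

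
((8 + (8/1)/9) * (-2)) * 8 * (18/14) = -1280/7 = -182.86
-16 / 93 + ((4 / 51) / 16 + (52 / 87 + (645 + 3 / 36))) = 59192333 / 91698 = 645.51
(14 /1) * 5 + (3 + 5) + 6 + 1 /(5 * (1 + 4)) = 2101 /25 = 84.04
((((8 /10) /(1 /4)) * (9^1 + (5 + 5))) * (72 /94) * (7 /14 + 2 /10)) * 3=97.80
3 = 3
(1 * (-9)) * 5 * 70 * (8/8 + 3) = -12600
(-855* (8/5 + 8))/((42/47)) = -64296/7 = -9185.14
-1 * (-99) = 99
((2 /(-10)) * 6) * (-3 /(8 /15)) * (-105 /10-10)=-1107 /8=-138.38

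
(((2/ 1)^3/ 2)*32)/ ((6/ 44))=2816/ 3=938.67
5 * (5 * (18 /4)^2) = 2025 /4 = 506.25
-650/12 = -325/6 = -54.17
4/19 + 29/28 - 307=-305.75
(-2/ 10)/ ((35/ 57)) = -57/ 175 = -0.33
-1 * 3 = -3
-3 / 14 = -0.21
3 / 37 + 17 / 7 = 650 / 259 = 2.51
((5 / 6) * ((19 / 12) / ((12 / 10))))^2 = 225625 / 186624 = 1.21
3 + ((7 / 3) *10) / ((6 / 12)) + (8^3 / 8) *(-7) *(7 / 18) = -1121 / 9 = -124.56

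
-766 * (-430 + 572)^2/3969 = -15445624/3969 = -3891.57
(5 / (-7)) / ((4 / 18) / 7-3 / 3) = 45 / 61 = 0.74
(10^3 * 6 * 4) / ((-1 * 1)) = -24000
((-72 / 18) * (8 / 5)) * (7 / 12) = -56 / 15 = -3.73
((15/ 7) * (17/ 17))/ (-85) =-3/ 119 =-0.03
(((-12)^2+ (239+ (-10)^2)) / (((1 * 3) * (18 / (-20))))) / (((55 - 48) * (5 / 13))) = -598 / 9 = -66.44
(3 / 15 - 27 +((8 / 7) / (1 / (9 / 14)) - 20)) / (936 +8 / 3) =-1539 / 31360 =-0.05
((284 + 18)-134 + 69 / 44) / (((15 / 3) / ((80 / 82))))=14922 / 451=33.09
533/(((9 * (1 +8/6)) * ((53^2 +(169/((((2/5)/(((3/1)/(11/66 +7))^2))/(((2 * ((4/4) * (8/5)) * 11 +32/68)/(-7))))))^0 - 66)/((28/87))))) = 533/179046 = 0.00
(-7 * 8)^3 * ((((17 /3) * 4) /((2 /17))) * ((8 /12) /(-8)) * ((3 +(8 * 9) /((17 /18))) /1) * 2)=1340476928 /3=446825642.67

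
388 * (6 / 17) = 2328 / 17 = 136.94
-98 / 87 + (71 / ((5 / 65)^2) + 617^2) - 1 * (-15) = 34165063 / 87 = 392701.87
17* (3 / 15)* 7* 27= 3213 / 5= 642.60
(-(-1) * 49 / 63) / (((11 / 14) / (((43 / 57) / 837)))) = 4214 / 4723191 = 0.00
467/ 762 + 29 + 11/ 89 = 2016667/ 67818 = 29.74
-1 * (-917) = 917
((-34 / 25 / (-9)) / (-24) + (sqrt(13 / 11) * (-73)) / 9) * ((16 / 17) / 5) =-1168 * sqrt(143) / 8415 - 4 / 3375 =-1.66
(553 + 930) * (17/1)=25211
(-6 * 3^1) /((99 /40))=-80 /11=-7.27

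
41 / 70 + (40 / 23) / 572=135549 / 230230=0.59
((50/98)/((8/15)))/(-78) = -125/10192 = -0.01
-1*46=-46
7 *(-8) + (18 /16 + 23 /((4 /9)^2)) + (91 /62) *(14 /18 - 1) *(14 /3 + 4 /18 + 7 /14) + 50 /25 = 2483071 /40176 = 61.80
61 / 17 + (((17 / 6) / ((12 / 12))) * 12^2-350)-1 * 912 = -14457 / 17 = -850.41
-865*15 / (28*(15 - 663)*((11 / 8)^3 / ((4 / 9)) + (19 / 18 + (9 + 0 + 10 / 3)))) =55360 / 1489299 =0.04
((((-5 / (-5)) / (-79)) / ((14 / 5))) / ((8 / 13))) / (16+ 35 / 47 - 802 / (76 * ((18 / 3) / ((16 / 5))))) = -870675 / 1317529136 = -0.00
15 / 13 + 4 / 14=131 / 91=1.44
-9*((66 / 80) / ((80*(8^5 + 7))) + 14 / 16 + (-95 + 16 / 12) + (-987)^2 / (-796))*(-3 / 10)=-3554.88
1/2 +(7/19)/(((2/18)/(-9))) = -1115/38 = -29.34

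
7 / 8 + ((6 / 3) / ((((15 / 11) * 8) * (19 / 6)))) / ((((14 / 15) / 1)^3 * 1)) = 98663 / 104272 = 0.95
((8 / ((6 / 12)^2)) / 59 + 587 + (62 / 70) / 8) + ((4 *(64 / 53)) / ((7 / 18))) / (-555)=2719531411 / 4627960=587.63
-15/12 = -5/4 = -1.25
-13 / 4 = -3.25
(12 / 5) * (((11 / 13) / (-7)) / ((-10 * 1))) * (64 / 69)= 1408 / 52325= 0.03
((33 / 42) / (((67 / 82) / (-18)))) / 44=-369 / 938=-0.39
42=42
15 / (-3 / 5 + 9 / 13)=325 / 2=162.50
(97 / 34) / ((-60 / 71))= -3.38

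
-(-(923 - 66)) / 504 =857 / 504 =1.70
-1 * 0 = 0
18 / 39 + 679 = 8833 / 13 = 679.46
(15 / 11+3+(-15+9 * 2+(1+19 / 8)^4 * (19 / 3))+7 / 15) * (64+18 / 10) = 184453151533 / 3379200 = 54584.86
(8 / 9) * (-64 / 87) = -512 / 783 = -0.65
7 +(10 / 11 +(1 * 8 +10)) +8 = 373 / 11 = 33.91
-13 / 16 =-0.81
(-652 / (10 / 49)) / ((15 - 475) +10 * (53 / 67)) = 535129 / 75725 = 7.07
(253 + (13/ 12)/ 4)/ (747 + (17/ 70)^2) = 14892325/ 43927068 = 0.34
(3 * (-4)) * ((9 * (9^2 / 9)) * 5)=-4860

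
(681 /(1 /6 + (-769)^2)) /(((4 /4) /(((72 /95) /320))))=18387 /6741517300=0.00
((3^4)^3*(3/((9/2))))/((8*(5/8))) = 354294/5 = 70858.80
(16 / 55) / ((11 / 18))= 288 / 605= 0.48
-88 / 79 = -1.11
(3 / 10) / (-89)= -3 / 890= -0.00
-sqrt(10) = -3.16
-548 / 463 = -1.18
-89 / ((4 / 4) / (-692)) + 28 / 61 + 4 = 3757140 / 61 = 61592.46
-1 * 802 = -802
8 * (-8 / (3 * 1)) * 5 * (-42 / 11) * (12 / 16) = 3360 / 11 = 305.45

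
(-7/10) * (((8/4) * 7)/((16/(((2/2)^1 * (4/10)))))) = -49/200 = -0.24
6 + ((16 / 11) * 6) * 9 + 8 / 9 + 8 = 9250 / 99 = 93.43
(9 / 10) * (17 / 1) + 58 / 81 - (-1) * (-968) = -771107 / 810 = -951.98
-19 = -19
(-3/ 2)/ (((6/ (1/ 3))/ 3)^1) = -1/ 4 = -0.25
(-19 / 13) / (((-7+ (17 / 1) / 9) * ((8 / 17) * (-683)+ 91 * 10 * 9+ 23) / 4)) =1938 / 13370981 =0.00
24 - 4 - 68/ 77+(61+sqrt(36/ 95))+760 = 6* sqrt(95)/ 95+64689/ 77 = 840.73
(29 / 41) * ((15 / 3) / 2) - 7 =-429 / 82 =-5.23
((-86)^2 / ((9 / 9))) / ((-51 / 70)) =-517720 / 51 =-10151.37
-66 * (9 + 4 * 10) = -3234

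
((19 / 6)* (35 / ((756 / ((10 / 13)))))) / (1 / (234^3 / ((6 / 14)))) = 3371550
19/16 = 1.19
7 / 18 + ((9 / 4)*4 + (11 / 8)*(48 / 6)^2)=1753 / 18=97.39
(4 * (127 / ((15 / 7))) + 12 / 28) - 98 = 14647 / 105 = 139.50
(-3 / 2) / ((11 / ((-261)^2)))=-9289.23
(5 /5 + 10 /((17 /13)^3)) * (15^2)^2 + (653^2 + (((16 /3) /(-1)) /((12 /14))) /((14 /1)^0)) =31102818500 /44217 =703413.13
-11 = -11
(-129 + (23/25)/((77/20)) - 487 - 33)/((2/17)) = -4246141/770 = -5514.47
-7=-7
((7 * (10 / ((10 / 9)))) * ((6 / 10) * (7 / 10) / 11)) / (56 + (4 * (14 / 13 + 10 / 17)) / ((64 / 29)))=292383 / 7173650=0.04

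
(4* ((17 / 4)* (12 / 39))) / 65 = 68 / 845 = 0.08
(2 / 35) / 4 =1 / 70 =0.01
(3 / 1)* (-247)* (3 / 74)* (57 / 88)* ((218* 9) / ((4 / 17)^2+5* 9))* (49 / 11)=-1760261736051 / 466360136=-3774.47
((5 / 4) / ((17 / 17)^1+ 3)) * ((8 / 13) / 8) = 5 / 208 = 0.02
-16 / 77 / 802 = -8 / 30877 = -0.00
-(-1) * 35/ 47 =35/ 47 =0.74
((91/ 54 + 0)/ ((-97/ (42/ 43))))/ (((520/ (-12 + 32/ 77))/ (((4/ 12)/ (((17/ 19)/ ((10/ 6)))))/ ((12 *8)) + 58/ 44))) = 334086781/ 667161126720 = 0.00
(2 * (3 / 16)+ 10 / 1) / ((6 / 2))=83 / 24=3.46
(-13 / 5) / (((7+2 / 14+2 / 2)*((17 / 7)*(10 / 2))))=-637 / 24225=-0.03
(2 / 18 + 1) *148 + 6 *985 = 54670 / 9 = 6074.44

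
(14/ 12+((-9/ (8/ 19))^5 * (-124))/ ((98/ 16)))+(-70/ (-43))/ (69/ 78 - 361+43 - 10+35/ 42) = 1488057620792257877/ 16473031680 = 90332954.47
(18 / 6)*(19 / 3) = 19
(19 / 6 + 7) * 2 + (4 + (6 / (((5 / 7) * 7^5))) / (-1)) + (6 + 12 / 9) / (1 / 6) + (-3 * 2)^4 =49136447 / 36015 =1364.33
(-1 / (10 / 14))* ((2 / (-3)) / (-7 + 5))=-7 / 15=-0.47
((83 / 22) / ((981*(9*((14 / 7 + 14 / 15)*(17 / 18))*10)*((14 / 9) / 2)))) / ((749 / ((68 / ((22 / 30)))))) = 3735 / 1521298394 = 0.00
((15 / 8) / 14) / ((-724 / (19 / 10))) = -57 / 162176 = -0.00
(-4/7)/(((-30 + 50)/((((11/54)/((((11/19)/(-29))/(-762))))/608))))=-3683/10080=-0.37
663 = 663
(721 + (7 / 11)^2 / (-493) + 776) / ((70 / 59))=2634364514 / 2087855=1261.76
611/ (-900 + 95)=-611/ 805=-0.76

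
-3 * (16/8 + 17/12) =-41/4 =-10.25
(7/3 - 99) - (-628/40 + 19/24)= -9811/120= -81.76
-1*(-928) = 928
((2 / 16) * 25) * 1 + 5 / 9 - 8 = -311 / 72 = -4.32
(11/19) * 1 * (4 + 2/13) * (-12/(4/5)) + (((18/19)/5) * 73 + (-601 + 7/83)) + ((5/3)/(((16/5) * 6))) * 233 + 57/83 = -17779125367/29521440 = -602.24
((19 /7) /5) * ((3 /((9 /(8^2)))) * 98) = 17024 /15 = 1134.93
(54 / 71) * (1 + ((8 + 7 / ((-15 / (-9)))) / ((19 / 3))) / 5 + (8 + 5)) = 368982 / 33725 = 10.94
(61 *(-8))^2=238144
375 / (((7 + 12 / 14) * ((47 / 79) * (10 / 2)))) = 8295 / 517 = 16.04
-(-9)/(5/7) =63/5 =12.60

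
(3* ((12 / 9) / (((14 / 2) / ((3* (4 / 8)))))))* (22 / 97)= 132 / 679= 0.19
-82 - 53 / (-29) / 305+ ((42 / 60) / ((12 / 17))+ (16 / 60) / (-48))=-51589069 / 636840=-81.01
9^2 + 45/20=333/4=83.25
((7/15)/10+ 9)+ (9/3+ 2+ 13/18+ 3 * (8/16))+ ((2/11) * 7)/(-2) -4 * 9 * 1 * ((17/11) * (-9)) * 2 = 5034581/4950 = 1017.09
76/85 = 0.89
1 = 1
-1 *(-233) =233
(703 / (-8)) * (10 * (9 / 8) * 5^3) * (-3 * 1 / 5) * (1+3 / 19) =1373625 / 16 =85851.56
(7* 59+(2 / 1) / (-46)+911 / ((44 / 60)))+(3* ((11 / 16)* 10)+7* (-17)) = 3151073 / 2024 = 1556.85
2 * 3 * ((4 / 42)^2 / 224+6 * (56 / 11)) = 8297867 / 45276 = 183.27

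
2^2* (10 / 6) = 20 / 3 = 6.67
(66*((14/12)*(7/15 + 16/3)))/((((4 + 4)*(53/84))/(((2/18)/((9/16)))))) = 125048/7155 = 17.48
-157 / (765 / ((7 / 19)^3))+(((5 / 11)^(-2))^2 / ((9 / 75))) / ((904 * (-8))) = -7068805729 / 189736401600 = -0.04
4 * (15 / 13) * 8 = 480 / 13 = 36.92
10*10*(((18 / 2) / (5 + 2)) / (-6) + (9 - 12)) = -321.43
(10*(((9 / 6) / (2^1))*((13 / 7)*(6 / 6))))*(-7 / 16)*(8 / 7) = -195 / 28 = -6.96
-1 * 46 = -46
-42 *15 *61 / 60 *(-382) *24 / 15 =1957368 / 5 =391473.60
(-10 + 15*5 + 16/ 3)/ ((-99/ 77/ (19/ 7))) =-4009/ 27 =-148.48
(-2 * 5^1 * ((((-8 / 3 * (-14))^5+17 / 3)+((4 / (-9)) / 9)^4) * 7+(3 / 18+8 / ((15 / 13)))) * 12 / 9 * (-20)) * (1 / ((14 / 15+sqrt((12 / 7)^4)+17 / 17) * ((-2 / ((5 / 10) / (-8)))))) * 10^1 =8683277727.54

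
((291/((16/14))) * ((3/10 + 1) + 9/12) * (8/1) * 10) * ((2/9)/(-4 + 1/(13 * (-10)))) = -3619070/1563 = -2315.46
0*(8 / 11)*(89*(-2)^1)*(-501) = 0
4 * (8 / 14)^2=64 / 49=1.31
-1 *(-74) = 74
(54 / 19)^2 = 2916 / 361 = 8.08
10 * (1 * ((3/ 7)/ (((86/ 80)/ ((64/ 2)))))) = 38400/ 301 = 127.57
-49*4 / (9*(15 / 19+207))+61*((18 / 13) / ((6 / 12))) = 2784995 / 16497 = 168.82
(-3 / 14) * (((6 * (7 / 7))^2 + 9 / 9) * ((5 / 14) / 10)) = -0.28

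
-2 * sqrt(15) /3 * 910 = -1820 * sqrt(15) /3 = -2349.61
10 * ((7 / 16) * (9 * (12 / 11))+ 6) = 2265 / 22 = 102.95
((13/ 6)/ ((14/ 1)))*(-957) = -4147/ 28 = -148.11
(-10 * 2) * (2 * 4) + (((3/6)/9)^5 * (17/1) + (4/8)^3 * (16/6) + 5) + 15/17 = -4939960319/32122656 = -153.78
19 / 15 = 1.27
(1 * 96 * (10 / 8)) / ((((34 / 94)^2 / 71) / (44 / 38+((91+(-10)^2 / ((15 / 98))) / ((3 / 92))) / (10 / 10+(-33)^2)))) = 2584144609024 / 1795557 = 1439188.29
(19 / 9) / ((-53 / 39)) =-1.55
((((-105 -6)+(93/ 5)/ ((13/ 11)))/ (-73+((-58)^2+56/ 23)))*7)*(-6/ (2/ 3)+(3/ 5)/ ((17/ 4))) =750674736/ 418513225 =1.79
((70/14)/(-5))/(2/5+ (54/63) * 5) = -0.21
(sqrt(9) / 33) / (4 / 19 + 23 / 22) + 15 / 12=2777 / 2100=1.32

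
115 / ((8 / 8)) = 115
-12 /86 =-6 /43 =-0.14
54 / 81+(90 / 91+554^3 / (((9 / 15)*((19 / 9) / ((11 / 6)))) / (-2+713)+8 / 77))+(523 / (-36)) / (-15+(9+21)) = 1143575338432500551 / 705306420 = 1621387961.32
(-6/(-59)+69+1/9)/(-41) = -36752/21771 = -1.69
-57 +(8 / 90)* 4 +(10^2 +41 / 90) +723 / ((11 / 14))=954353 / 990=963.99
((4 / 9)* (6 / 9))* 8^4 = 32768 / 27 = 1213.63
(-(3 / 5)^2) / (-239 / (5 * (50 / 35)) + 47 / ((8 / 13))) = -0.01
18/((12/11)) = 33/2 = 16.50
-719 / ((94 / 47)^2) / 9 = -719 / 36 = -19.97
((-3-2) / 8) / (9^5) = -5 / 472392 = -0.00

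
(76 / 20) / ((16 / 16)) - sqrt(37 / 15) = 19 / 5 - sqrt(555) / 15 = 2.23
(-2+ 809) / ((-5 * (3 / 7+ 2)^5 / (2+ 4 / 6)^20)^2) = 101002508444433951581847362895774404512166445056 / 204248161742985500055557291097075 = 494508775905312.07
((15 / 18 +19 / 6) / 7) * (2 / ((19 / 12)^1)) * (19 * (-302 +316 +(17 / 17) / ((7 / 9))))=10272 / 49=209.63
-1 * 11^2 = -121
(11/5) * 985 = 2167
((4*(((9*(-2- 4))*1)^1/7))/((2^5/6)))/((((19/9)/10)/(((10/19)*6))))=-218700/2527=-86.55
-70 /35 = -2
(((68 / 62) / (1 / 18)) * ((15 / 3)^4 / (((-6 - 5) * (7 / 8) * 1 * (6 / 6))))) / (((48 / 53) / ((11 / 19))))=-3378750 / 4123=-819.49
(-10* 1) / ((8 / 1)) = -5 / 4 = -1.25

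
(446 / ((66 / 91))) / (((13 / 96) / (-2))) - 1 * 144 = -101488 / 11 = -9226.18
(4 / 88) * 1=1 / 22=0.05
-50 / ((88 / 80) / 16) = -8000 / 11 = -727.27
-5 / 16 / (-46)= 5 / 736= 0.01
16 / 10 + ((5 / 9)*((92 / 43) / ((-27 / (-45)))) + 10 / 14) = 174541 / 40635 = 4.30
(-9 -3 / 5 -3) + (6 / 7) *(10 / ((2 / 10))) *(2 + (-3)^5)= -361941 / 35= -10341.17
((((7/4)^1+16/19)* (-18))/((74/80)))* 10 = -354600/703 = -504.41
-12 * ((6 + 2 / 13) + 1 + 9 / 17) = -20376 / 221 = -92.20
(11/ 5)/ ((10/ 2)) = 0.44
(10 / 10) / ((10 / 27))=27 / 10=2.70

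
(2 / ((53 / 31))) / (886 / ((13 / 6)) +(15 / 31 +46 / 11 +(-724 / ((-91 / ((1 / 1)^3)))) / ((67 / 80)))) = 128902774 / 46620581383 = 0.00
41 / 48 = 0.85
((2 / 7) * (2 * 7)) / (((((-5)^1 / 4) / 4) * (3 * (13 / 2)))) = -128 / 195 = -0.66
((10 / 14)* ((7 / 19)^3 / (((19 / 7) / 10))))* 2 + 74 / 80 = 6193877 / 5212840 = 1.19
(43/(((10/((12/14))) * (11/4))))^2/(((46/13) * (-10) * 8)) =-216333/34091750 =-0.01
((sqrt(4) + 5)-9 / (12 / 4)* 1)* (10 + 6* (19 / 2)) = 268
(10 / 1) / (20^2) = 1 / 40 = 0.02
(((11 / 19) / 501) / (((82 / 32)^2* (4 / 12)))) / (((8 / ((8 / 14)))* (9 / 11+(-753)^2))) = 0.00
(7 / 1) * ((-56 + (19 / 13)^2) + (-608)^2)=437248791 / 169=2587270.95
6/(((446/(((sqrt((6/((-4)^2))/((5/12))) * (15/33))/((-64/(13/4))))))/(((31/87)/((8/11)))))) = -0.00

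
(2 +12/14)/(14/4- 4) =-40/7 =-5.71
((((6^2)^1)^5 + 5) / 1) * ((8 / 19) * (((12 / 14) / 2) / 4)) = 362797086 / 133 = 2727797.64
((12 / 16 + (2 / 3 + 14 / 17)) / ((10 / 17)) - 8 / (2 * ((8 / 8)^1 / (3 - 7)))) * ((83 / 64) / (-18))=-197291 / 138240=-1.43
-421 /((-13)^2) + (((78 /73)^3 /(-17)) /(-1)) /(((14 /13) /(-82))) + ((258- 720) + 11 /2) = -7267345736205 /15647041774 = -464.45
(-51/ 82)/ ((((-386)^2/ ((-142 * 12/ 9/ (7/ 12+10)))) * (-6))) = -2414/ 193955543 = -0.00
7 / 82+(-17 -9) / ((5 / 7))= -36.31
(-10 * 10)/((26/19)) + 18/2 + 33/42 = -11519/182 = -63.29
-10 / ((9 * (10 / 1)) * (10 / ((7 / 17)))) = -7 / 1530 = -0.00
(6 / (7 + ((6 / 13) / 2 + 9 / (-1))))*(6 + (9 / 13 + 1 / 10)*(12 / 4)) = -3267 / 115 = -28.41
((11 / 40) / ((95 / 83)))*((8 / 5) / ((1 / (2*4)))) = 7304 / 2375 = 3.08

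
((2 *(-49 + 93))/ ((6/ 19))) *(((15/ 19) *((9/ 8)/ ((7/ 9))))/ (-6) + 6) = 45331/ 28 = 1618.96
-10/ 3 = -3.33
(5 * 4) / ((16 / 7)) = 35 / 4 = 8.75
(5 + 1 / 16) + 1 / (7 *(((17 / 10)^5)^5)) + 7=7796117794082691613947359057918007 / 646310270183021066441231838998384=12.06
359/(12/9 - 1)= 1077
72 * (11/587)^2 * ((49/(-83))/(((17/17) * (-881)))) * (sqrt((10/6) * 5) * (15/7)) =1524600 * sqrt(3)/25195918987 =0.00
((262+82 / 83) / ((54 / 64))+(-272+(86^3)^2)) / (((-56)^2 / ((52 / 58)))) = 245547026299445 / 2122974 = 115661815.12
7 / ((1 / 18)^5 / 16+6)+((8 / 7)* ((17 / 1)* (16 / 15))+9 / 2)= 1005310647473 / 38093691090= 26.39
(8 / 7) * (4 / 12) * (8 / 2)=1.52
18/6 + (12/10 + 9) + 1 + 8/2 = 91/5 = 18.20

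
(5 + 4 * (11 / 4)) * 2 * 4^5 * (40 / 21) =1310720 / 21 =62415.24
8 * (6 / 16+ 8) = 67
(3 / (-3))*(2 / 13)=-2 / 13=-0.15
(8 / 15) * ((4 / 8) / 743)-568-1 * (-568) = 4 / 11145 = 0.00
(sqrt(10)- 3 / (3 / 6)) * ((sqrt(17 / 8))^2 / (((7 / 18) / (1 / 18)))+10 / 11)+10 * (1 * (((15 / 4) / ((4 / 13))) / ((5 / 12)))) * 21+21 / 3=747 * sqrt(10) / 616+1891805 / 308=6146.06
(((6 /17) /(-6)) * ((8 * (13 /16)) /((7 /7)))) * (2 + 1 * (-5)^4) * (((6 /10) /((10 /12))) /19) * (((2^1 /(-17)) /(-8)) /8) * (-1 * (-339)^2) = 443709981 /231200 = 1919.16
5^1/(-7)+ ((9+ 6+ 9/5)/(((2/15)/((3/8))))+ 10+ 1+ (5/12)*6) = 1681/28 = 60.04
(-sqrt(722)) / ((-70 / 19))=7.29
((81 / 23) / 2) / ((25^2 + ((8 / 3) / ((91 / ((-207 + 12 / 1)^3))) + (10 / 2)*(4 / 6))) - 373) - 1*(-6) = 1257906387 / 209651348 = 6.00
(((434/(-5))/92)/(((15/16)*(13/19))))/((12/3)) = -8246/22425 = -0.37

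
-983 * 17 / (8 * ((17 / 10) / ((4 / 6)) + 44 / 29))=-2423095 / 4718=-513.59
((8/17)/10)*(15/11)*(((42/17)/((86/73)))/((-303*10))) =-3066/69031985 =-0.00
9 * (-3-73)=-684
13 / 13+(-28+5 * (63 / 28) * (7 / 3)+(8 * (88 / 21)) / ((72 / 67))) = 23017 / 756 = 30.45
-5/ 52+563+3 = 29427/ 52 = 565.90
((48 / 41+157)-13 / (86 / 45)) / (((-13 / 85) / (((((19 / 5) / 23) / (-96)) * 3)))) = 172393175 / 33736768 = 5.11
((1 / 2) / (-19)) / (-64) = 1 / 2432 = 0.00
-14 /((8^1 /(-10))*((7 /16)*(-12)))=-10 /3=-3.33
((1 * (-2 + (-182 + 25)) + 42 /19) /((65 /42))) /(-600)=20853 /123500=0.17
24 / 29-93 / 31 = -63 / 29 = -2.17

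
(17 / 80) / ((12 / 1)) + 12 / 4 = 2897 / 960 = 3.02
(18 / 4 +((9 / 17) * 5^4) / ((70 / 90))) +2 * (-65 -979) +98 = -371299 / 238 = -1560.08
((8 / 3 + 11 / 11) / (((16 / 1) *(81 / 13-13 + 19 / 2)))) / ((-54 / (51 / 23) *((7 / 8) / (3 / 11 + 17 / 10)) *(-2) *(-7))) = -6851 / 12345480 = -0.00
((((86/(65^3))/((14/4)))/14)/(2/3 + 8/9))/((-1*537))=-129/16861151125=-0.00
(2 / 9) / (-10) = -1 / 45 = -0.02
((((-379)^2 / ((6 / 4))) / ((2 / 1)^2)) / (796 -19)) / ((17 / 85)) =718205 / 4662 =154.06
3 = 3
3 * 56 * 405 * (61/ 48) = 172935/ 2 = 86467.50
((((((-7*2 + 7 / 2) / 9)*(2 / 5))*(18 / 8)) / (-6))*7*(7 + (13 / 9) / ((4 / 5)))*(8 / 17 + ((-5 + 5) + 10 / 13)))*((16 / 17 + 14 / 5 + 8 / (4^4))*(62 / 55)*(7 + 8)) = 676904327911 / 793478400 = 853.08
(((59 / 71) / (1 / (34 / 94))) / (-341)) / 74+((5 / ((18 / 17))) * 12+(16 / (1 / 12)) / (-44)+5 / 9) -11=31722634205 / 757852722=41.86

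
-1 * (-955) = 955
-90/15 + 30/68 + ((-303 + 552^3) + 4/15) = 85780112851/510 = 168196299.71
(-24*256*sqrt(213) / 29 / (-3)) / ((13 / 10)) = 20480*sqrt(213) / 377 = 792.83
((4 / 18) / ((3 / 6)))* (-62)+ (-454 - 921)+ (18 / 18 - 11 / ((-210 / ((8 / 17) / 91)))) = -682984898 / 487305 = -1401.56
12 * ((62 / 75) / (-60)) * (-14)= 868 / 375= 2.31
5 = 5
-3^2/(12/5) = -15/4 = -3.75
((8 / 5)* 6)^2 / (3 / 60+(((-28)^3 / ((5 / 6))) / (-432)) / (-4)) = -82944 / 13675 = -6.07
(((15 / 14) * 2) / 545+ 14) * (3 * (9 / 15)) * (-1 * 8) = -201.66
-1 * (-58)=58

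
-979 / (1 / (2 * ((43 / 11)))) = -7654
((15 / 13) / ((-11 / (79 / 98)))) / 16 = -1185 / 224224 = -0.01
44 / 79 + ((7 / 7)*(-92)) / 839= 29648 / 66281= 0.45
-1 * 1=-1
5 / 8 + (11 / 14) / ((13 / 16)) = 1159 / 728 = 1.59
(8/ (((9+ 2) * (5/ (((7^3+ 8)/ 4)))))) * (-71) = -49842/ 55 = -906.22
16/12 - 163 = -485/3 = -161.67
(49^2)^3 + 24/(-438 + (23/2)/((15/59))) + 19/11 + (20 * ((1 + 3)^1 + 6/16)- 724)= 13841286566.17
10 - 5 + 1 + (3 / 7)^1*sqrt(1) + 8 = 101 / 7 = 14.43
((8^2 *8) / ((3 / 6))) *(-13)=-13312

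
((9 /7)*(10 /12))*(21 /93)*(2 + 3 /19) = 615 /1178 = 0.52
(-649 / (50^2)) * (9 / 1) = -2.34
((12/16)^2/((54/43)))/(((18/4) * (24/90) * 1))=0.37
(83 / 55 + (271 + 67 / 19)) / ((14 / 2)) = 288457 / 7315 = 39.43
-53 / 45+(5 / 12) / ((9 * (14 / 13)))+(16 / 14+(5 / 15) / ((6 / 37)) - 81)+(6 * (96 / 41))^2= 118.43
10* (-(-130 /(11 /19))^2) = -61009000 /121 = -504206.61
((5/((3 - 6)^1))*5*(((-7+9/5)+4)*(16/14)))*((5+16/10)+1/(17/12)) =9936/119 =83.50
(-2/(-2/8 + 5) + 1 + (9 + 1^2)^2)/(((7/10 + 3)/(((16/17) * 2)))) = 611520/11951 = 51.17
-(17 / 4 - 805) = 3203 / 4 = 800.75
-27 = -27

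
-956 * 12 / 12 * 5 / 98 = -2390 / 49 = -48.78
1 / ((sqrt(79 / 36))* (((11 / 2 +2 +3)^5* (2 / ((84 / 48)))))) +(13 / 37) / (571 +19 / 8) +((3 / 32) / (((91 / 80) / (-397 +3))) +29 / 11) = -460793050 / 15444429 +8* sqrt(79) / 15363999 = -29.84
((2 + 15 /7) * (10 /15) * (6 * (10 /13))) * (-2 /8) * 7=-290 /13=-22.31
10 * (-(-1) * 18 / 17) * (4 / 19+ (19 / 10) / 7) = 11538 / 2261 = 5.10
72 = 72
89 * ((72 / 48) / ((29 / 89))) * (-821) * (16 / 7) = -156075384 / 203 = -768844.26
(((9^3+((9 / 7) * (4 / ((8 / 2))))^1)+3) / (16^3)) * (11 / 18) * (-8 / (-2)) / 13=18821 / 559104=0.03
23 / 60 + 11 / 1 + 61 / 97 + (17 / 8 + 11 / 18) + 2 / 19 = 9855049 / 663480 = 14.85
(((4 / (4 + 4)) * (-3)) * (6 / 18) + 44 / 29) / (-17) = -59 / 986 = -0.06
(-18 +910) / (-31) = -892 / 31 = -28.77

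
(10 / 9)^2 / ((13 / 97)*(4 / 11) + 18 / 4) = 213400 / 786267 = 0.27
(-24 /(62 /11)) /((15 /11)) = -484 /155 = -3.12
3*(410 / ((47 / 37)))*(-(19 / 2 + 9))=-17913.51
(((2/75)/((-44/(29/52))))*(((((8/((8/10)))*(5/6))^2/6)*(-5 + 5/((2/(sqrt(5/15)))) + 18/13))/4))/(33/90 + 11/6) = 170375/106007616-18125*sqrt(3)/48926592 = 0.00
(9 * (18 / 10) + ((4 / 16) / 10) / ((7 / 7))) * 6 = 1947 / 20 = 97.35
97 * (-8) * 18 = -13968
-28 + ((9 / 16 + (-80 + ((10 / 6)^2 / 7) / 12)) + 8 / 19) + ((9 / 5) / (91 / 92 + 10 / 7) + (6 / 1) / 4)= -5205463181 / 49699440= -104.74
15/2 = 7.50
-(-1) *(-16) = -16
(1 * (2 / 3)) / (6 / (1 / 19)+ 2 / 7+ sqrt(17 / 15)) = 56000 / 9599167 - 98 * sqrt(255) / 28797501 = 0.01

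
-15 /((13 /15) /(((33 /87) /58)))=-2475 /21866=-0.11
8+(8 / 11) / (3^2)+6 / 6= 899 / 99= 9.08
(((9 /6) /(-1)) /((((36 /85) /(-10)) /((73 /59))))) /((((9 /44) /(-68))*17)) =-1365100 /1593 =-856.94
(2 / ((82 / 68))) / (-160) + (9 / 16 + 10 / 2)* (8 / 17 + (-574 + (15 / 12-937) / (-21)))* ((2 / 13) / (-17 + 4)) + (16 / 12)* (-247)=-38855805773 / 131928160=-294.52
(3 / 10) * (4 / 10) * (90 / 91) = 54 / 455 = 0.12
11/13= 0.85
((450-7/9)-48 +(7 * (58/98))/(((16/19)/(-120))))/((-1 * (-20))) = -23831/2520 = -9.46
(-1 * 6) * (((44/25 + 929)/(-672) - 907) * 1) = 15260869/2800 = 5450.31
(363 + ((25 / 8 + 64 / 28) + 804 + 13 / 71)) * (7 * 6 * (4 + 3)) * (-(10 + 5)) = -1468603395 / 284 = -5171138.71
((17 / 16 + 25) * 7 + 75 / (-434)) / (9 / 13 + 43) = 115869 / 27776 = 4.17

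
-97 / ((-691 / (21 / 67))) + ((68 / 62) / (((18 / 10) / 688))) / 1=5415465443 / 12916863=419.26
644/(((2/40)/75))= 966000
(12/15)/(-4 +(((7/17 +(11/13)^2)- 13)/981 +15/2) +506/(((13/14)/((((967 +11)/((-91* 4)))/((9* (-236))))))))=332572734/1736534135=0.19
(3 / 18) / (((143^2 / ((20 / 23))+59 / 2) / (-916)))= -0.01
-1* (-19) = 19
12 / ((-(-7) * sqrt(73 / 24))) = 24 * sqrt(438) / 511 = 0.98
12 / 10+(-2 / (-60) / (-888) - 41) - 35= -1992673 / 26640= -74.80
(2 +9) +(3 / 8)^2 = 713 / 64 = 11.14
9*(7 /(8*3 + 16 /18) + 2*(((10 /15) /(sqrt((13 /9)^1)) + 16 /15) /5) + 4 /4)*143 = 396*sqrt(13) /5 + 1758471 /800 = 2483.65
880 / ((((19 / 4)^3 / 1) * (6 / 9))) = 84480 / 6859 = 12.32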